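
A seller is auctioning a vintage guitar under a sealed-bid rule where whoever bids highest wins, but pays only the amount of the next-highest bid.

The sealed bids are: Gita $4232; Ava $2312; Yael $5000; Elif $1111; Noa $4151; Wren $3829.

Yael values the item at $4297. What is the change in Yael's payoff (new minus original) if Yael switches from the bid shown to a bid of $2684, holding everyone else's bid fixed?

−$65

The highest bid among the other bidders is $4232; Yael's bid doesn't change that.
Original bid $5000: Yael is highest, pays the top rival bid $4232; payoff $4297 − $4232 = $65.
Alternative bid $2684: Yael is not highest (top rival bid is $4232); payoff $0.
Change in payoff = $0 − ($65) = −$65.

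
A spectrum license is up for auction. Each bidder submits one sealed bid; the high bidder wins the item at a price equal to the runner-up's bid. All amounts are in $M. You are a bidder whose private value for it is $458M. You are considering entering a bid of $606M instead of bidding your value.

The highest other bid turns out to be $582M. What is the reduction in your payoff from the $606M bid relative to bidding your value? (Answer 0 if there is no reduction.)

$124M

Bidding your value $458M: you lose (since $458M < $582M). Payoff $0M.
Bidding $606M: you win and pay $582M. Payoff $458M − $582M = −$124M.
The competing bid $582M lies between your value and your inflated bid, so overbidding wins an item priced above your value.
Loss from deviating = $0M − (−$124M) = $124M.
Truthful bidding weakly dominates here: raising your bid can only win items priced above your value, and lowering it can only forfeit items priced below.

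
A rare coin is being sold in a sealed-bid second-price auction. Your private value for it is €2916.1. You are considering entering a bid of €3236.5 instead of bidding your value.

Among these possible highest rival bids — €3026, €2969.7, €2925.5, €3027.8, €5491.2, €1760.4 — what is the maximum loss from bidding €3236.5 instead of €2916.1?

€3026: truthful gives €0, deviation gives −€109.9 → loss €109.9.
€2969.7: truthful gives €0, deviation gives −€53.6 → loss €53.6.
€2925.5: truthful gives €0, deviation gives −€9.4 → loss €9.4.
€3027.8: truthful gives €0, deviation gives −€111.7 → loss €111.7.
€5491.2: same outcome either way → loss €0.
€1760.4: same outcome either way → loss €0.
Maximum loss: €111.7.

€111.7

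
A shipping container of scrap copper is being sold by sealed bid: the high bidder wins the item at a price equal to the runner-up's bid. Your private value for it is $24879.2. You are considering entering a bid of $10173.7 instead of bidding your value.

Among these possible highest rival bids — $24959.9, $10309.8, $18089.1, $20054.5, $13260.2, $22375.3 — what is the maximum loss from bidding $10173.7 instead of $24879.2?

$14569.4

$24959.9: same outcome either way → loss $0.
$10309.8: truthful gives $14569.4, deviation gives $0 → loss $14569.4.
$18089.1: truthful gives $6790.1, deviation gives $0 → loss $6790.1.
$20054.5: truthful gives $4824.7, deviation gives $0 → loss $4824.7.
$13260.2: truthful gives $11619, deviation gives $0 → loss $11619.
$22375.3: truthful gives $2503.9, deviation gives $0 → loss $2503.9.
Maximum loss: $14569.4.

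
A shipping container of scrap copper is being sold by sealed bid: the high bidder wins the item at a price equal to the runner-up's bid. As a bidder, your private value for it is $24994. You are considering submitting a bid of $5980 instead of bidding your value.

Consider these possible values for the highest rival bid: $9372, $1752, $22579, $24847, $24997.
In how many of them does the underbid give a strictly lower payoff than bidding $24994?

The deviation hurts exactly when the highest competing bid lies strictly between $5980 and $24994 — underbidding then forfeits a profitable win.
$9372: inside the interval → strictly worse (loss $15622).
$1752: below both → same outcome either way.
$22579: inside the interval → strictly worse (loss $2415).
$24847: inside the interval → strictly worse (loss $147).
$24997: above both → same outcome either way.
Count: 3.

3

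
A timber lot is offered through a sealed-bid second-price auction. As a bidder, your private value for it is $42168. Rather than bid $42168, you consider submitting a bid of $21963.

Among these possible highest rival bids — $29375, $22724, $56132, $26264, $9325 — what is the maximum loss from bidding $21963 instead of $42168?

$29375: truthful gives $12793, deviation gives $0 → loss $12793.
$22724: truthful gives $19444, deviation gives $0 → loss $19444.
$56132: same outcome either way → loss $0.
$26264: truthful gives $15904, deviation gives $0 → loss $15904.
$9325: same outcome either way → loss $0.
Maximum loss: $19444.

$19444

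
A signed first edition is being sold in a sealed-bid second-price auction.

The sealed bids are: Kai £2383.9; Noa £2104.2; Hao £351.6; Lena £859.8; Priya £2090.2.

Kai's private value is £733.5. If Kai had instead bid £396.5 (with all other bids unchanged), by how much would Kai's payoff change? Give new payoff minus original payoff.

The highest bid among the other bidders is £2104.2; Kai's bid doesn't change that.
Original bid £2383.9: Kai is highest, pays the top rival bid £2104.2; payoff £733.5 − £2104.2 = −£1370.7.
Alternative bid £396.5: Kai is not highest (top rival bid is £2104.2); payoff £0.
Change in payoff = £0 − (−£1370.7) = £1370.7.

£1370.7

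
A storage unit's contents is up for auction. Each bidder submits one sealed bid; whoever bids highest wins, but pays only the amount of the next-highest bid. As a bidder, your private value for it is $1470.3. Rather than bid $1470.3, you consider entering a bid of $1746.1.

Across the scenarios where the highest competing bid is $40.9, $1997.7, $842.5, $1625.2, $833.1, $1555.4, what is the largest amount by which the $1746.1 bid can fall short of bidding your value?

$40.9: same outcome either way → loss $0.
$1997.7: same outcome either way → loss $0.
$842.5: same outcome either way → loss $0.
$1625.2: truthful gives $0, deviation gives −$154.9 → loss $154.9.
$833.1: same outcome either way → loss $0.
$1555.4: truthful gives $0, deviation gives −$85.1 → loss $85.1.
Maximum loss: $154.9.

$154.9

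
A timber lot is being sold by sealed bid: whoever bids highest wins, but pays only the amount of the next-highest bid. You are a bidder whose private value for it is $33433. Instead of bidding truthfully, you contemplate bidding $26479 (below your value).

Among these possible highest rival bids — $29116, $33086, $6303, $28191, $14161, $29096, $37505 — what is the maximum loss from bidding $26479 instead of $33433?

$5242

$29116: truthful gives $4317, deviation gives $0 → loss $4317.
$33086: truthful gives $347, deviation gives $0 → loss $347.
$6303: same outcome either way → loss $0.
$28191: truthful gives $5242, deviation gives $0 → loss $5242.
$14161: same outcome either way → loss $0.
$29096: truthful gives $4337, deviation gives $0 → loss $4337.
$37505: same outcome either way → loss $0.
Maximum loss: $5242.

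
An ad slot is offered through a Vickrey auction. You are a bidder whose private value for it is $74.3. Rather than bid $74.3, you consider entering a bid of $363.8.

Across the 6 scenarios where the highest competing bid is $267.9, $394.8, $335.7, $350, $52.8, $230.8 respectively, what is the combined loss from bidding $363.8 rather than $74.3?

The deviation costs you only when the competing bid falls strictly between $74.3 and $363.8; elsewhere both bids give the same outcome.
$267.9: truthful payoff $0, deviation payoff −$193.6 → loss $193.6.
$394.8: outcomes coincide → loss $0.
$335.7: truthful payoff $0, deviation payoff −$261.4 → loss $261.4.
$350: truthful payoff $0, deviation payoff −$275.7 → loss $275.7.
$52.8: outcomes coincide → loss $0.
$230.8: truthful payoff $0, deviation payoff −$156.5 → loss $156.5.
Total loss = $193.6 + $261.4 + $275.7 + $156.5 = $887.2.

$887.2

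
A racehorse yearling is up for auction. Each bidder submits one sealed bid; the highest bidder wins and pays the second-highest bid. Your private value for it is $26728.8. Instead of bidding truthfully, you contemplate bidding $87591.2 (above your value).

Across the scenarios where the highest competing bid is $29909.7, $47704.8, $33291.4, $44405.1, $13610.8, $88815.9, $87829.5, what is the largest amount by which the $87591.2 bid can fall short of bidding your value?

$20976

$29909.7: truthful gives $0, deviation gives −$3180.9 → loss $3180.9.
$47704.8: truthful gives $0, deviation gives −$20976 → loss $20976.
$33291.4: truthful gives $0, deviation gives −$6562.6 → loss $6562.6.
$44405.1: truthful gives $0, deviation gives −$17676.3 → loss $17676.3.
$13610.8: same outcome either way → loss $0.
$88815.9: same outcome either way → loss $0.
$87829.5: same outcome either way → loss $0.
Maximum loss: $20976.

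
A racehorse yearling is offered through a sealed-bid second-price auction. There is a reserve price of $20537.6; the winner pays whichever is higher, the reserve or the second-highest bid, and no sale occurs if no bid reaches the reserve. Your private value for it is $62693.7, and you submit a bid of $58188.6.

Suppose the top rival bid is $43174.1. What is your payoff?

$19519.6

Your bid $58188.6 is the highest and exceeds the reserve.
Price = max(second-highest bid, reserve) = max($43174.1, $20537.6) = $43174.1.
Payoff = $62693.7 − $43174.1 = $19519.6.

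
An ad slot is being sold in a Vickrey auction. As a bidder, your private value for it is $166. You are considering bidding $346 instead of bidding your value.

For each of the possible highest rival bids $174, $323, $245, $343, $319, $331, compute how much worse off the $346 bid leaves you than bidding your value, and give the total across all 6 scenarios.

The deviation costs you only when the competing bid falls strictly between $166 and $346; elsewhere both bids give the same outcome.
$174: truthful payoff $0, deviation payoff −$8 → loss $8.
$323: truthful payoff $0, deviation payoff −$157 → loss $157.
$245: truthful payoff $0, deviation payoff −$79 → loss $79.
$343: truthful payoff $0, deviation payoff −$177 → loss $177.
$319: truthful payoff $0, deviation payoff −$153 → loss $153.
$331: truthful payoff $0, deviation payoff −$165 → loss $165.
Total loss = $8 + $157 + $79 + $177 + $153 + $165 = $739.

$739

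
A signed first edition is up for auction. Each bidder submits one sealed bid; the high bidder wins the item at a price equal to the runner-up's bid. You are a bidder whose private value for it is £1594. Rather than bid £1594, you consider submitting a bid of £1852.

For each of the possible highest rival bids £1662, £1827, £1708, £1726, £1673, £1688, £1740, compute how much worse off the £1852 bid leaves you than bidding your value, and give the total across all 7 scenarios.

The deviation costs you only when the competing bid falls strictly between £1594 and £1852; elsewhere both bids give the same outcome.
£1662: truthful payoff £0, deviation payoff −£68 → loss £68.
£1827: truthful payoff £0, deviation payoff −£233 → loss £233.
£1708: truthful payoff £0, deviation payoff −£114 → loss £114.
£1726: truthful payoff £0, deviation payoff −£132 → loss £132.
£1673: truthful payoff £0, deviation payoff −£79 → loss £79.
£1688: truthful payoff £0, deviation payoff −£94 → loss £94.
£1740: truthful payoff £0, deviation payoff −£146 → loss £146.
Total loss = £68 + £233 + £114 + £132 + £79 + £94 + £146 = £866.

£866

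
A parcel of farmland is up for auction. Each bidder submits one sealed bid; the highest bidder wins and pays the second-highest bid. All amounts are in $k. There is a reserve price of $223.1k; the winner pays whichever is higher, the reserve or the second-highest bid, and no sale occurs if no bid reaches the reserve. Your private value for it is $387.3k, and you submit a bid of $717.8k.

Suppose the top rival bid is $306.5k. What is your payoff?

$80.8k

Your bid $717.8k is the highest and exceeds the reserve.
Price = max(second-highest bid, reserve) = max($306.5k, $223.1k) = $306.5k.
Payoff = $387.3k − $306.5k = $80.8k.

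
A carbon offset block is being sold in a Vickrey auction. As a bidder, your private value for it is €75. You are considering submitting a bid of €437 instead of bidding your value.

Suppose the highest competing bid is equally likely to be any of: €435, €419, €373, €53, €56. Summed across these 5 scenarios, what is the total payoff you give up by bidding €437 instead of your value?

€1002

The deviation costs you only when the competing bid falls strictly between €75 and €437; elsewhere both bids give the same outcome.
€435: truthful payoff €0, deviation payoff −€360 → loss €360.
€419: truthful payoff €0, deviation payoff −€344 → loss €344.
€373: truthful payoff €0, deviation payoff −€298 → loss €298.
€53: outcomes coincide → loss €0.
€56: outcomes coincide → loss €0.
Total loss = €360 + €344 + €298 = €1002.
Truthful bidding weakly dominates here: raising your bid can only win items priced above your value, and lowering it can only forfeit items priced below.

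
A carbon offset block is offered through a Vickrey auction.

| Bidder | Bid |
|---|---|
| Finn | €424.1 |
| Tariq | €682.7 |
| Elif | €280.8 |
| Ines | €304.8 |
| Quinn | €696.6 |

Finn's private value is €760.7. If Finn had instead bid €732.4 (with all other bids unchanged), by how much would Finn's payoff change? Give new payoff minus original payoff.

The highest bid among the other bidders is €696.6; Finn's bid doesn't change that.
Original bid €424.1: Finn is not highest (top rival bid is €696.6); payoff €0.
Alternative bid €732.4: Finn is highest, pays the top rival bid €696.6; payoff €760.7 − €696.6 = €64.1.
Change in payoff = €64.1 − (€0) = €64.1.

€64.1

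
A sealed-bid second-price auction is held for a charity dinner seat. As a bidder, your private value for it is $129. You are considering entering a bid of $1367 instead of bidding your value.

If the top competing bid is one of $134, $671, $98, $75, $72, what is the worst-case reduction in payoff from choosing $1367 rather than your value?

$134: truthful gives $0, deviation gives −$5 → loss $5.
$671: truthful gives $0, deviation gives −$542 → loss $542.
$98: same outcome either way → loss $0.
$75: same outcome either way → loss $0.
$72: same outcome either way → loss $0.
Maximum loss: $542.

$542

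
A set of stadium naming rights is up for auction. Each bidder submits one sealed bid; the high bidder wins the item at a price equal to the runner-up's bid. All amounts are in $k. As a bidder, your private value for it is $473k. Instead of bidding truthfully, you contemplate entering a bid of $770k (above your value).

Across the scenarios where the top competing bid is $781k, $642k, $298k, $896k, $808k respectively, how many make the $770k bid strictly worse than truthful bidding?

1

The deviation hurts exactly when the highest competing bid lies strictly between $473k and $770k — overbidding then wins at a price above your value.
$781k: above both → same outcome either way.
$642k: inside the interval → strictly worse (loss $169k).
$298k: below both → same outcome either way.
$896k: above both → same outcome either way.
$808k: above both → same outcome either way.
Count: 1.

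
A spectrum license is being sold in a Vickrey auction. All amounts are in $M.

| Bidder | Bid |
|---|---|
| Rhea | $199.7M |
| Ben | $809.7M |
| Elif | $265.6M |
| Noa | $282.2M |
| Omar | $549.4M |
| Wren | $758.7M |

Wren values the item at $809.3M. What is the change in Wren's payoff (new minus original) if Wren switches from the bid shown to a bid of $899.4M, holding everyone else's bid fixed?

The highest bid among the other bidders is $809.7M; Wren's bid doesn't change that.
Original bid $758.7M: Wren is not highest (top rival bid is $809.7M); payoff $0M.
Alternative bid $899.4M: Wren is highest, pays the top rival bid $809.7M; payoff $809.3M − $809.7M = −$0.4M.
Change in payoff = −$0.4M − ($0M) = −$0.4M.

−$0.4M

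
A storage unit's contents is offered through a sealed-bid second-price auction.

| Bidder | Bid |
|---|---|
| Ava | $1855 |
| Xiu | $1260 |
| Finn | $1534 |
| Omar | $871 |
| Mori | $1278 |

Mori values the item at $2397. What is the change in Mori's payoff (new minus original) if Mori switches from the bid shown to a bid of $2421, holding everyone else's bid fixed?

The highest bid among the other bidders is $1855; Mori's bid doesn't change that.
Original bid $1278: Mori is not highest (top rival bid is $1855); payoff $0.
Alternative bid $2421: Mori is highest, pays the top rival bid $1855; payoff $2397 − $1855 = $542.
Change in payoff = $542 − ($0) = $542.

$542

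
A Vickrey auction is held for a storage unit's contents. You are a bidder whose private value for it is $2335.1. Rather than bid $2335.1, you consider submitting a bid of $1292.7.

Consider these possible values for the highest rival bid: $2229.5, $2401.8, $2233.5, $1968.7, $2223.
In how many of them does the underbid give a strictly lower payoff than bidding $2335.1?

The deviation hurts exactly when the highest competing bid lies strictly between $1292.7 and $2335.1 — underbidding then forfeits a profitable win.
$2229.5: inside the interval → strictly worse (loss $105.6).
$2401.8: above both → same outcome either way.
$2233.5: inside the interval → strictly worse (loss $101.6).
$1968.7: inside the interval → strictly worse (loss $366.4).
$2223: inside the interval → strictly worse (loss $112.1).
Count: 4.

4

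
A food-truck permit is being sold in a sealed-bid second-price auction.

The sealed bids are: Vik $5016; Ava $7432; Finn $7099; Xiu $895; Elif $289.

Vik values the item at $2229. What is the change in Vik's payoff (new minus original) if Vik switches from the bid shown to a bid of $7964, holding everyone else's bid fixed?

−$5203

The highest bid among the other bidders is $7432; Vik's bid doesn't change that.
Original bid $5016: Vik is not highest (top rival bid is $7432); payoff $0.
Alternative bid $7964: Vik is highest, pays the top rival bid $7432; payoff $2229 − $7432 = −$5203.
Change in payoff = −$5203 − ($0) = −$5203.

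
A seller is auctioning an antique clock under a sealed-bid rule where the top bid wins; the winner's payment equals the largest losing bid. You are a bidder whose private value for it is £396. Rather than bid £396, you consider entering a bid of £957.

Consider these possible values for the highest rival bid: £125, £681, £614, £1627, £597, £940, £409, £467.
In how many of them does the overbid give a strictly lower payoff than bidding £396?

6

The deviation hurts exactly when the highest competing bid lies strictly between £396 and £957 — overbidding then wins at a price above your value.
£125: below both → same outcome either way.
£681: inside the interval → strictly worse (loss £285).
£614: inside the interval → strictly worse (loss £218).
£1627: above both → same outcome either way.
£597: inside the interval → strictly worse (loss £201).
£940: inside the interval → strictly worse (loss £544).
£409: inside the interval → strictly worse (loss £13).
£467: inside the interval → strictly worse (loss £71).
Count: 6.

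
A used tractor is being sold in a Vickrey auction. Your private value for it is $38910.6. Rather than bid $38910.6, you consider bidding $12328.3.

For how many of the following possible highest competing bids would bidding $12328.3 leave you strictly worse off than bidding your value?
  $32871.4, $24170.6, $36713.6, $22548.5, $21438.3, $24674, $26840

7

The deviation hurts exactly when the highest competing bid lies strictly between $12328.3 and $38910.6 — underbidding then forfeits a profitable win.
$32871.4: inside the interval → strictly worse (loss $6039.2).
$24170.6: inside the interval → strictly worse (loss $14740).
$36713.6: inside the interval → strictly worse (loss $2197).
$22548.5: inside the interval → strictly worse (loss $16362.1).
$21438.3: inside the interval → strictly worse (loss $17472.3).
$24674: inside the interval → strictly worse (loss $14236.6).
$26840: inside the interval → strictly worse (loss $12070.6).
Count: 7.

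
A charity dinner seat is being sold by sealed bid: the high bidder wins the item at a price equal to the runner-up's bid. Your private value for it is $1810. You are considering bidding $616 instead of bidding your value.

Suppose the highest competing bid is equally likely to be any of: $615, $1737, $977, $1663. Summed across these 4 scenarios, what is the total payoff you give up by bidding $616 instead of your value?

The deviation costs you only when the competing bid falls strictly between $616 and $1810; elsewhere both bids give the same outcome.
$615: outcomes coincide → loss $0.
$1737: truthful payoff $73, deviation payoff $0 → loss $73.
$977: truthful payoff $833, deviation payoff $0 → loss $833.
$1663: truthful payoff $147, deviation payoff $0 → loss $147.
Total loss = $73 + $833 + $147 = $1053.

$1053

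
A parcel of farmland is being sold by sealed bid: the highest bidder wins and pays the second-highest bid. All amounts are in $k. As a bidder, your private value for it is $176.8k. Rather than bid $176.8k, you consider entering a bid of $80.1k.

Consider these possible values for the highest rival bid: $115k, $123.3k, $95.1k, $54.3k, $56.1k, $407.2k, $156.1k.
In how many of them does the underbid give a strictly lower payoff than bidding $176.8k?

The deviation hurts exactly when the highest competing bid lies strictly between $80.1k and $176.8k — underbidding then forfeits a profitable win.
$115k: inside the interval → strictly worse (loss $61.8k).
$123.3k: inside the interval → strictly worse (loss $53.5k).
$95.1k: inside the interval → strictly worse (loss $81.7k).
$54.3k: below both → same outcome either way.
$56.1k: below both → same outcome either way.
$407.2k: above both → same outcome either way.
$156.1k: inside the interval → strictly worse (loss $20.7k).
Count: 4.

4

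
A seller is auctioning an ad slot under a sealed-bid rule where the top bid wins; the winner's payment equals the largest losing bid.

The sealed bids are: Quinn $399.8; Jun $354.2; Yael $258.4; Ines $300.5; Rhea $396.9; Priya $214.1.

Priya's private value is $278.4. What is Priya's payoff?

$0

Highest bid: Quinn at $399.8, so Quinn wins.
Second-highest bid: Rhea at $396.9 — that is the price the winner pays.
Priya did not win, so Priya pays nothing and receives nothing: payoff $0.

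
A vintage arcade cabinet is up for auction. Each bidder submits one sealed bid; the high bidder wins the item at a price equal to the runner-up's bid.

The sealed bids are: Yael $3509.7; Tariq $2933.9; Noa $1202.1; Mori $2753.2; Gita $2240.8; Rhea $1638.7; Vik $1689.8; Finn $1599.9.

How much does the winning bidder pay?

Highest bid: Yael at $3509.7, so Yael wins.
Second-highest bid: Tariq at $2933.9 — that is the price the winner pays.

$2933.9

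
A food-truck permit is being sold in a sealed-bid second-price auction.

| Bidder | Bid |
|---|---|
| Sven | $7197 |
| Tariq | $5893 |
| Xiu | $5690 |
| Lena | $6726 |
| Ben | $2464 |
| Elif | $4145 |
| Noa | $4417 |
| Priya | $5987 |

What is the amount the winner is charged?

Highest bid: Sven at $7197, so Sven wins.
Second-highest bid: Lena at $6726 — that is the price the winner pays.

$6726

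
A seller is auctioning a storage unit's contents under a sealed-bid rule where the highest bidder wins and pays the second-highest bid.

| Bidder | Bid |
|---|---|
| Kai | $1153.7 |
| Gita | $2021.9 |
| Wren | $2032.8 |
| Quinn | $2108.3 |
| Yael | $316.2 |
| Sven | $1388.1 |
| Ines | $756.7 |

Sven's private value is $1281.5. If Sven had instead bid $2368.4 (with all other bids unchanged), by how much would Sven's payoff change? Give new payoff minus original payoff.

The highest bid among the other bidders is $2108.3; Sven's bid doesn't change that.
Original bid $1388.1: Sven is not highest (top rival bid is $2108.3); payoff $0.
Alternative bid $2368.4: Sven is highest, pays the top rival bid $2108.3; payoff $1281.5 − $2108.3 = −$826.8.
Change in payoff = −$826.8 − ($0) = −$826.8.

−$826.8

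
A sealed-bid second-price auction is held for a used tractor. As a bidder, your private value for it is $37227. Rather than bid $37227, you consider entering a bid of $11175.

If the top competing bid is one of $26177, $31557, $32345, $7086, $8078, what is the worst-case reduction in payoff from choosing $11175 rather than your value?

$11050

$26177: truthful gives $11050, deviation gives $0 → loss $11050.
$31557: truthful gives $5670, deviation gives $0 → loss $5670.
$32345: truthful gives $4882, deviation gives $0 → loss $4882.
$7086: same outcome either way → loss $0.
$8078: same outcome either way → loss $0.
Maximum loss: $11050.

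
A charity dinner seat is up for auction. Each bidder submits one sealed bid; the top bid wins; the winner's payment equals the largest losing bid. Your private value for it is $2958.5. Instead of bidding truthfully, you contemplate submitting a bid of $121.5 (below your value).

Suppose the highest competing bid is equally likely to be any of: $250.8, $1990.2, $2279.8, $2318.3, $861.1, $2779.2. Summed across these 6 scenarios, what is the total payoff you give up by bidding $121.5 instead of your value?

The deviation costs you only when the competing bid falls strictly between $121.5 and $2958.5; elsewhere both bids give the same outcome.
$250.8: truthful payoff $2707.7, deviation payoff $0 → loss $2707.7.
$1990.2: truthful payoff $968.3, deviation payoff $0 → loss $968.3.
$2279.8: truthful payoff $678.7, deviation payoff $0 → loss $678.7.
$2318.3: truthful payoff $640.2, deviation payoff $0 → loss $640.2.
$861.1: truthful payoff $2097.4, deviation payoff $0 → loss $2097.4.
$2779.2: truthful payoff $179.3, deviation payoff $0 → loss $179.3.
Total loss = $2707.7 + $968.3 + $678.7 + $640.2 + $2097.4 + $179.3 = $7271.6.
Because the price is fixed by the runner-up's bid, deviating from your value can only change a good outcome into a bad one — never the reverse.

$7271.6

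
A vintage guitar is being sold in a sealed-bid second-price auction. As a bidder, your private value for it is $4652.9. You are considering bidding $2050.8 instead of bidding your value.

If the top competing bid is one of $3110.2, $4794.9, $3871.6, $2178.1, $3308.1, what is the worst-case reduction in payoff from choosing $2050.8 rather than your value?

$3110.2: truthful gives $1542.7, deviation gives $0 → loss $1542.7.
$4794.9: same outcome either way → loss $0.
$3871.6: truthful gives $781.3, deviation gives $0 → loss $781.3.
$2178.1: truthful gives $2474.8, deviation gives $0 → loss $2474.8.
$3308.1: truthful gives $1344.8, deviation gives $0 → loss $1344.8.
Maximum loss: $2474.8.

$2474.8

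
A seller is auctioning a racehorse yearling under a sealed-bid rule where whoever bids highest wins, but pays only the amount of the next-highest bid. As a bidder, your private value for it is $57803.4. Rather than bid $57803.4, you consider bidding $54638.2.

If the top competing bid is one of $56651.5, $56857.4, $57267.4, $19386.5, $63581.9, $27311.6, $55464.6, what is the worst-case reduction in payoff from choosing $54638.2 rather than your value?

$2338.8

$56651.5: truthful gives $1151.9, deviation gives $0 → loss $1151.9.
$56857.4: truthful gives $946, deviation gives $0 → loss $946.
$57267.4: truthful gives $536, deviation gives $0 → loss $536.
$19386.5: same outcome either way → loss $0.
$63581.9: same outcome either way → loss $0.
$27311.6: same outcome either way → loss $0.
$55464.6: truthful gives $2338.8, deviation gives $0 → loss $2338.8.
Maximum loss: $2338.8.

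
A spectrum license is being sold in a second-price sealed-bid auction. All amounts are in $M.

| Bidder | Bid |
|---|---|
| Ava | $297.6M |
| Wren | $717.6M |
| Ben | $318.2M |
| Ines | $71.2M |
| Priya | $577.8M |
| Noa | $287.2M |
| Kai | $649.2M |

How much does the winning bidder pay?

Highest bid: Wren at $717.6M, so Wren wins.
Second-highest bid: Kai at $649.2M — that is the price the winner pays.

$649.2M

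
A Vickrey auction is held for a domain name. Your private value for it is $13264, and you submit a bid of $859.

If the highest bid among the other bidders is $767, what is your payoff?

$12497

Your bid $859 exceeds the highest competing bid $767, so you win.
In a second-price auction the winner pays the second-highest bid, $767.
Payoff = value − price = $13264 − $767 = $12497.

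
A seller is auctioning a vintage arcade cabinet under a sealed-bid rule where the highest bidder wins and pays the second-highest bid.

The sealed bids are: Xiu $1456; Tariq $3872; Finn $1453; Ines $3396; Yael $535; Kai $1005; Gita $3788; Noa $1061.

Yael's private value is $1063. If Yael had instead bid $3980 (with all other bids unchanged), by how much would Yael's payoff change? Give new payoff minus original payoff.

−$2809

The highest bid among the other bidders is $3872; Yael's bid doesn't change that.
Original bid $535: Yael is not highest (top rival bid is $3872); payoff $0.
Alternative bid $3980: Yael is highest, pays the top rival bid $3872; payoff $1063 − $3872 = −$2809.
Change in payoff = −$2809 − ($0) = −$2809.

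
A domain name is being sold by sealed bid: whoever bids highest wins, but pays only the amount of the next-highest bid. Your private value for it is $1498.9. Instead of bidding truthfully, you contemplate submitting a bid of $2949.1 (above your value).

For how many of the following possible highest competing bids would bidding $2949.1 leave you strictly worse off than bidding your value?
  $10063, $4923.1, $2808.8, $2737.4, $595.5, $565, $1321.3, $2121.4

3

The deviation hurts exactly when the highest competing bid lies strictly between $1498.9 and $2949.1 — overbidding then wins at a price above your value.
$10063: above both → same outcome either way.
$4923.1: above both → same outcome either way.
$2808.8: inside the interval → strictly worse (loss $1309.9).
$2737.4: inside the interval → strictly worse (loss $1238.5).
$595.5: below both → same outcome either way.
$565: below both → same outcome either way.
$1321.3: below both → same outcome either way.
$2121.4: inside the interval → strictly worse (loss $622.5).
Count: 3.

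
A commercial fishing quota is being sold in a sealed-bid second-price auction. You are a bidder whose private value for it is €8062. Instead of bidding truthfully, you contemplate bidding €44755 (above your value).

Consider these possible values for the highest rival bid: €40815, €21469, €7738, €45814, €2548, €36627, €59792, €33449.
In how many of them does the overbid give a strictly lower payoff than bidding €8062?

4

The deviation hurts exactly when the highest competing bid lies strictly between €8062 and €44755 — overbidding then wins at a price above your value.
€40815: inside the interval → strictly worse (loss €32753).
€21469: inside the interval → strictly worse (loss €13407).
€7738: below both → same outcome either way.
€45814: above both → same outcome either way.
€2548: below both → same outcome either way.
€36627: inside the interval → strictly worse (loss €28565).
€59792: above both → same outcome either way.
€33449: inside the interval → strictly worse (loss €25387).
Count: 4.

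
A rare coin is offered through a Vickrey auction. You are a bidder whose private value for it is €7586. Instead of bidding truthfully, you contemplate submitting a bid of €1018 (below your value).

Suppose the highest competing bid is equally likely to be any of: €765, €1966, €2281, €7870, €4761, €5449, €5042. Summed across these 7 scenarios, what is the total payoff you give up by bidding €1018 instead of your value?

The deviation costs you only when the competing bid falls strictly between €1018 and €7586; elsewhere both bids give the same outcome.
€765: outcomes coincide → loss €0.
€1966: truthful payoff €5620, deviation payoff €0 → loss €5620.
€2281: truthful payoff €5305, deviation payoff €0 → loss €5305.
€7870: outcomes coincide → loss €0.
€4761: truthful payoff €2825, deviation payoff €0 → loss €2825.
€5449: truthful payoff €2137, deviation payoff €0 → loss €2137.
€5042: truthful payoff €2544, deviation payoff €0 → loss €2544.
Total loss = €5620 + €5305 + €2825 + €2137 + €2544 = €18431.

€18431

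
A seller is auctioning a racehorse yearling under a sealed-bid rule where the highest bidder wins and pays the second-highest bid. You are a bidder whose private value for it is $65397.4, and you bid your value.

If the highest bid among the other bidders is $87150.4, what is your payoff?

$0

Your bid $65397.4 is below the highest competing bid $87150.4, so you lose.
A losing bidder pays nothing and receives nothing: payoff = $0.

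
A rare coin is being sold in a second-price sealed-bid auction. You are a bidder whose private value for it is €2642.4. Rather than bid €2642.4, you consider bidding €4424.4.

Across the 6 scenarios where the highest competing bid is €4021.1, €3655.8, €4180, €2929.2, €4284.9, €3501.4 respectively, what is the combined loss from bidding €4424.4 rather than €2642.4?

€6718

The deviation costs you only when the competing bid falls strictly between €2642.4 and €4424.4; elsewhere both bids give the same outcome.
€4021.1: truthful payoff €0, deviation payoff −€1378.7 → loss €1378.7.
€3655.8: truthful payoff €0, deviation payoff −€1013.4 → loss €1013.4.
€4180: truthful payoff €0, deviation payoff −€1537.6 → loss €1537.6.
€2929.2: truthful payoff €0, deviation payoff −€286.8 → loss €286.8.
€4284.9: truthful payoff €0, deviation payoff −€1642.5 → loss €1642.5.
€3501.4: truthful payoff €0, deviation payoff −€859 → loss €859.
Total loss = €1378.7 + €1013.4 + €1537.6 + €286.8 + €1642.5 + €859 = €6718.
Truthful bidding weakly dominates here: raising your bid can only win items priced above your value, and lowering it can only forfeit items priced below.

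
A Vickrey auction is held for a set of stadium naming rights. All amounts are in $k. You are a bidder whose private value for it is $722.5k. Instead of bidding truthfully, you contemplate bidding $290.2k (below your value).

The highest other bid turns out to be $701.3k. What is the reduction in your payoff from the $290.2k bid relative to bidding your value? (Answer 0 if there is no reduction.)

Bidding your value $722.5k: you win (since $722.5k > $701.3k) and pay $701.3k. Payoff $21.2k.
Bidding $290.2k: you lose. Payoff $0k.
The competing bid $701.3k lies between your shaded bid and your value, so underbidding forfeits an item you could have won at a profitable price.
Loss from deviating = $21.2k − ($0k) = $21.2k.

$21.2k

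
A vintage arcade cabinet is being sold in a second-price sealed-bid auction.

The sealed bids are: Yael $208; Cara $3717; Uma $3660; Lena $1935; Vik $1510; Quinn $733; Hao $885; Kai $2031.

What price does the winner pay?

Highest bid: Cara at $3717, so Cara wins.
Second-highest bid: Uma at $3660 — that is the price the winner pays.

$3660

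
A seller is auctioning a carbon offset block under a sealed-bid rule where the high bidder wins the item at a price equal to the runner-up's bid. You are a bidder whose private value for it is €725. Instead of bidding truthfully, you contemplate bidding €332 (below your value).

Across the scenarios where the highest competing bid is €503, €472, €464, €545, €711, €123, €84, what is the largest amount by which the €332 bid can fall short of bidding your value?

€261

€503: truthful gives €222, deviation gives €0 → loss €222.
€472: truthful gives €253, deviation gives €0 → loss €253.
€464: truthful gives €261, deviation gives €0 → loss €261.
€545: truthful gives €180, deviation gives €0 → loss €180.
€711: truthful gives €14, deviation gives €0 → loss €14.
€123: same outcome either way → loss €0.
€84: same outcome either way → loss €0.
Maximum loss: €261.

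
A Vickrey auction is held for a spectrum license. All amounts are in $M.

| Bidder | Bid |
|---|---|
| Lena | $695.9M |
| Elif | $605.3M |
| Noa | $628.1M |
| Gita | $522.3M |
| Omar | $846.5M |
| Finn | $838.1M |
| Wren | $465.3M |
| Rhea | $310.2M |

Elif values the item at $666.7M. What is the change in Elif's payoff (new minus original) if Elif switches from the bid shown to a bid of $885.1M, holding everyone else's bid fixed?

−$179.8M

The highest bid among the other bidders is $846.5M; Elif's bid doesn't change that.
Original bid $605.3M: Elif is not highest (top rival bid is $846.5M); payoff $0M.
Alternative bid $885.1M: Elif is highest, pays the top rival bid $846.5M; payoff $666.7M − $846.5M = −$179.8M.
Change in payoff = −$179.8M − ($0M) = −$179.8M.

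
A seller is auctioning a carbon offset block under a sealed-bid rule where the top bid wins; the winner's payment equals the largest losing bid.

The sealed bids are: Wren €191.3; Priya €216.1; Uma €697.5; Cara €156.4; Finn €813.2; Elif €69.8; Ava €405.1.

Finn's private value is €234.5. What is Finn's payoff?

−€463

Highest bid: Finn at €813.2, so Finn wins.
Second-highest bid: Uma at €697.5 — that is the price the winner pays.
Finn's payoff = value − price = €234.5 − €697.5 = −€463.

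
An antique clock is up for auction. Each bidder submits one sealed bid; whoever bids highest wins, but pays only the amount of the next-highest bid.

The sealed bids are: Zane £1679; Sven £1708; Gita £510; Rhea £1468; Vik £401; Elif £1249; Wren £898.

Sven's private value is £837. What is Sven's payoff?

−£842

Highest bid: Sven at £1708, so Sven wins.
Second-highest bid: Zane at £1679 — that is the price the winner pays.
Sven's payoff = value − price = £837 − £1679 = −£842.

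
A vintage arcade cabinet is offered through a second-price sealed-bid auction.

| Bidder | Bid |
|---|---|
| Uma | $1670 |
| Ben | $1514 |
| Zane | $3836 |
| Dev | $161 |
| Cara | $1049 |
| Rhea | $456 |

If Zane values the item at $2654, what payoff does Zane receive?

Highest bid: Zane at $3836, so Zane wins.
Second-highest bid: Uma at $1670 — that is the price the winner pays.
Zane's payoff = value − price = $2654 − $1670 = $984.

$984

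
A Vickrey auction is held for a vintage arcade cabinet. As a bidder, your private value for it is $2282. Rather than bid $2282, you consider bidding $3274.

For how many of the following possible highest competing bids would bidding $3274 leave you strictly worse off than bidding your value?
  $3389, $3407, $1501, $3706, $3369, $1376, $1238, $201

The deviation hurts exactly when the highest competing bid lies strictly between $2282 and $3274 — overbidding then wins at a price above your value.
$3389: above both → same outcome either way.
$3407: above both → same outcome either way.
$1501: below both → same outcome either way.
$3706: above both → same outcome either way.
$3369: above both → same outcome either way.
$1376: below both → same outcome either way.
$1238: below both → same outcome either way.
$201: below both → same outcome either way.
Count: 0.

0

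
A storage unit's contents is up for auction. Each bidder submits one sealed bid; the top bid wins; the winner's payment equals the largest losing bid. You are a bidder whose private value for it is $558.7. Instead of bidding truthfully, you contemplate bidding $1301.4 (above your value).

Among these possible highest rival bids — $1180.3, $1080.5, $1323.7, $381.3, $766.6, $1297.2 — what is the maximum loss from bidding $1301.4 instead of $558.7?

$1180.3: truthful gives $0, deviation gives −$621.6 → loss $621.6.
$1080.5: truthful gives $0, deviation gives −$521.8 → loss $521.8.
$1323.7: same outcome either way → loss $0.
$381.3: same outcome either way → loss $0.
$766.6: truthful gives $0, deviation gives −$207.9 → loss $207.9.
$1297.2: truthful gives $0, deviation gives −$738.5 → loss $738.5.
Maximum loss: $738.5.

$738.5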